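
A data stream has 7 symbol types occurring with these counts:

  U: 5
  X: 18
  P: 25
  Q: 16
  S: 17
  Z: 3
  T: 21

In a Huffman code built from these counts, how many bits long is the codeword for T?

2

Build the tree from the bottom:
combine Z(3), U(5) → 8
combine 8, Q(16) → 24
combine S(17), X(18) → 35
combine T(21), 24 → 45
combine P(25), 35 → 60
combine 45, 60 → 105
T's leaf is at depth 2, giving a 2-bit codeword.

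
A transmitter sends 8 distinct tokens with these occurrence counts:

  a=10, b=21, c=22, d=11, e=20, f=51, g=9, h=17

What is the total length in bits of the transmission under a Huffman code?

451

Greedily combine the two least-frequent nodes:
g(9) + a(10) → 19
d(11) + h(17) → 28
19 + e(20) → 39
b(21) + c(22) → 43
28 + 39 → 67
43 + f(51) → 94
67 + 94 → 161
Each symbol's bit-cost is frequency × depth; summing gives 451 bits (equivalently 19 + 28 + 39 + 43 + 67 + 94 + 161).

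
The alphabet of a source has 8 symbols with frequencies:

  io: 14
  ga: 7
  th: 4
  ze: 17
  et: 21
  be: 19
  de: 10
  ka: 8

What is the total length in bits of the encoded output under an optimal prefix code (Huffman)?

Greedily combine the two least-frequent nodes:
merge th(4) and ga(7): 11
merge ka(8) and de(10): 18
merge 11 and io(14): 25
merge ze(17) and 18: 35
merge be(19) and et(21): 40
merge 25 and 35: 60
merge 40 and 60: 100
Each symbol's bit-cost is frequency × depth; summing gives 289 bits (equivalently 11 + 18 + 25 + 35 + 40 + 60 + 100).

289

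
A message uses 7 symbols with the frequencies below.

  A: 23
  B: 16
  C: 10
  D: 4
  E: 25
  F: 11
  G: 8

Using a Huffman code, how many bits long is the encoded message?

255

Build the Huffman tree bottom-up:
merge D(4) and G(8): 12
merge C(10) and F(11): 21
merge 12 and B(16): 28
merge 21 and A(23): 44
merge E(25) and 28: 53
merge 44 and 53: 97
Each symbol's bit-cost is frequency × depth; summing gives 255 bits (equivalently 12 + 21 + 28 + 44 + 53 + 97).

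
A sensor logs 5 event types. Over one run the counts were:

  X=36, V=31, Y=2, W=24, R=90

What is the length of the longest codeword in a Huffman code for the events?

4

Merge the two lowest-weight nodes at each step:
Y(2) + W(24) → 26
26 + V(31) → 57
X(36) + 57 → 93
R(90) + 93 → 183
Maximum depth reached is 4.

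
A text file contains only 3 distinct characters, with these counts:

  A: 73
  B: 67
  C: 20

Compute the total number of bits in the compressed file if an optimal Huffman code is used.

247

Merge the two smallest weights repeatedly:
C(20) + B(67) → 87
A(73) + 87 → 160
The encoded length is the sum of every internal node's weight: 87 + 160 = 247 bits.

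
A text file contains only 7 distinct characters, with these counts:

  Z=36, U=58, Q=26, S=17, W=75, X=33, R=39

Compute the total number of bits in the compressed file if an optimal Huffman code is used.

Greedily combine the two least-frequent nodes:
merge S(17) and Q(26): 43
merge X(33) and Z(36): 69
merge R(39) and 43: 82
merge U(58) and 69: 127
merge W(75) and 82: 157
merge 127 and 157: 284
Each symbol's bit-cost is frequency × depth; summing gives 762 bits (equivalently 43 + 69 + 82 + 127 + 157 + 284).

762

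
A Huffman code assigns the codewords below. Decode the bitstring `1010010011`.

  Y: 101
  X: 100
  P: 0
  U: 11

YPPXU

Read left to right; each codeword is recognised as soon as it completes (prefix code):
  101→Y | 0→P | 0→P | 100→X | 11→U
Decoded message: YPPXU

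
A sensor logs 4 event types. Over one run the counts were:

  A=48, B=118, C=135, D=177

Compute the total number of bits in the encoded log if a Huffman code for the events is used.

Merge the two smallest weights repeatedly:
A(48) + B(118) → 166
C(135) + 166 → 301
D(177) + 301 → 478
Each symbol's bit-cost is frequency × depth; summing gives 945 bits (equivalently 166 + 301 + 478).

945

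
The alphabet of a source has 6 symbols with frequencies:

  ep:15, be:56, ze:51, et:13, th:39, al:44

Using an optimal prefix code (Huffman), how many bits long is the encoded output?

531

Greedily combine the two least-frequent nodes:
et(13) + ep(15) → 28
28 + th(39) → 67
al(44) + ze(51) → 95
be(56) + 67 → 123
95 + 123 → 218
Each symbol's bit-cost is frequency × depth; summing gives 531 bits (equivalently 28 + 67 + 95 + 123 + 218).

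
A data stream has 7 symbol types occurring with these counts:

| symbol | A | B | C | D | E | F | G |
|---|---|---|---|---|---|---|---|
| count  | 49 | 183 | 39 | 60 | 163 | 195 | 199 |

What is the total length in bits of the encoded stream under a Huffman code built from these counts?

2323

Merge the two smallest weights repeatedly:
merge C(39) and A(49): 88
merge D(60) and 88: 148
merge 148 and E(163): 311
merge B(183) and F(195): 378
merge G(199) and 311: 510
merge 378 and 510: 888
Each symbol's bit-cost is frequency × depth; summing gives 2323 bits (equivalently 88 + 148 + 311 + 378 + 510 + 888).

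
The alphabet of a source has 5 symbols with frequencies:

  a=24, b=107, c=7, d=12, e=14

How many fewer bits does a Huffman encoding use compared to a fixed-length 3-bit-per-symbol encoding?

219

Fixed-length: 3 bits × 164 symbols = 492 bits.
Huffman merges:
merge c(7) and d(12): 19
merge e(14) and 19: 33
merge a(24) and 33: 57
merge 57 and b(107): 164
Huffman total = 19 + 33 + 57 + 164 = 273 bits.
Saving = 492 − 273 = 219 bits.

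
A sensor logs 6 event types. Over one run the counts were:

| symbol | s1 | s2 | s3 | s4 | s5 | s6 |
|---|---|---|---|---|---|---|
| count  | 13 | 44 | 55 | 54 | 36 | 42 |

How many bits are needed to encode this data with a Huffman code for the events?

Merge the two smallest weights repeatedly:
combine s1(13), s5(36) → 49
combine s6(42), s2(44) → 86
combine 49, s4(54) → 103
combine s3(55), 86 → 141
combine 103, 141 → 244
Each symbol's bit-cost is frequency × depth; summing gives 623 bits (equivalently 49 + 86 + 103 + 141 + 244).

623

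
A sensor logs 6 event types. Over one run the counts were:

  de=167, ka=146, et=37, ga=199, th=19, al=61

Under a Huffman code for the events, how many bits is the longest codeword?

Merge the two lowest-weight nodes at each step:
combine th(19), et(37) → 56
combine 56, al(61) → 117
combine 117, ka(146) → 263
combine de(167), ga(199) → 366
combine 263, 366 → 629
The rarest symbols sit at the bottom; the longest codeword is 4 bits.

4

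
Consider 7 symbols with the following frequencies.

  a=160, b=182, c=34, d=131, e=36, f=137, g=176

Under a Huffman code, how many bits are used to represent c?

4

Huffman merges, smallest pair first:
c(34) + e(36) → 70
70 + d(131) → 201
f(137) + a(160) → 297
g(176) + b(182) → 358
201 + 297 → 498
358 + 498 → 856
c sits 4 levels below the root, so its codeword is 4 bits.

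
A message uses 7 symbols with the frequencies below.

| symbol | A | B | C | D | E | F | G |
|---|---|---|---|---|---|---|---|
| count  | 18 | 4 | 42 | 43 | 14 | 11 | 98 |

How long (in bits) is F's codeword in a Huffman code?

5

Build the tree from the bottom:
combine B(4), F(11) → 15
combine E(14), 15 → 29
combine A(18), 29 → 47
combine C(42), D(43) → 85
combine 47, 85 → 132
combine G(98), 132 → 230
F's leaf is at depth 5, giving a 5-bit codeword.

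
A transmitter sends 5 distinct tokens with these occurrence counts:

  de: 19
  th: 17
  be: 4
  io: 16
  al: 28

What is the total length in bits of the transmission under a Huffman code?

188

Merge the two smallest weights repeatedly:
combine be(4), io(16) → 20
combine th(17), de(19) → 36
combine 20, al(28) → 48
combine 36, 48 → 84
Total encoded bits = sum of merged weights = 20 + 36 + 48 + 84 = 188.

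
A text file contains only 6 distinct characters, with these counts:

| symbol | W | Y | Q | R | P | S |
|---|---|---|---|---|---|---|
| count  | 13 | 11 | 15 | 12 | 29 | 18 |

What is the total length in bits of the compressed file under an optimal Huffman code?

247

Build the Huffman tree bottom-up:
merge Y(11) and R(12): 23
merge W(13) and Q(15): 28
merge S(18) and 23: 41
merge 28 and P(29): 57
merge 41 and 57: 98
The encoded length is the sum of every internal node's weight: 23 + 28 + 41 + 57 + 98 = 247 bits.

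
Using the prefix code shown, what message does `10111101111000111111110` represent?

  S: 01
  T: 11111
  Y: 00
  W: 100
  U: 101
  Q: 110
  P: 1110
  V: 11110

UPVYTP

Read left to right; each codeword is recognised as soon as it completes (prefix code):
  101→U | 1110→P | 11110→V | 00→Y | 11111→T | 1110→P
Decoded message: UPVYTP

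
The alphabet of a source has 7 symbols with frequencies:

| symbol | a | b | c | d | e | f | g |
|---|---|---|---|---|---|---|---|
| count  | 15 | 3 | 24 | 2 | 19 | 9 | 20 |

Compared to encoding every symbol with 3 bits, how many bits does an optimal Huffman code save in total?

Fixed-length: 3 bits × 92 symbols = 276 bits.
Huffman merges:
d(2) + b(3) → 5
5 + f(9) → 14
14 + a(15) → 29
e(19) + g(20) → 39
c(24) + 29 → 53
39 + 53 → 92
Huffman total = 5 + 14 + 29 + 39 + 53 + 92 = 232 bits.
Saving = 276 − 232 = 44 bits.

44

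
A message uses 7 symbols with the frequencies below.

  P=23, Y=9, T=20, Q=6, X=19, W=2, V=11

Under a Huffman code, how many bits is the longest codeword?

Merge the two lowest-weight nodes at each step:
combine W(2), Q(6) → 8
combine 8, Y(9) → 17
combine V(11), 17 → 28
combine X(19), T(20) → 39
combine P(23), 28 → 51
combine 39, 51 → 90
The rarest symbols sit at the bottom; the longest codeword is 5 bits.

5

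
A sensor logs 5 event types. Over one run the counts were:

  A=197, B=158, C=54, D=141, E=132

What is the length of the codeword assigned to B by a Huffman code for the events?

Build the tree from the bottom:
merge C(54) and E(132): 186
merge D(141) and B(158): 299
merge 186 and A(197): 383
merge 299 and 383: 682
B sits 2 levels below the root, so its codeword is 2 bits.

2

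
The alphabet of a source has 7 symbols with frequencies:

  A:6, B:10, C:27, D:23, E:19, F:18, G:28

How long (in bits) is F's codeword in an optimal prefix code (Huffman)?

3

Repeatedly merge the two smallest:
A(6) + B(10) → 16
16 + F(18) → 34
E(19) + D(23) → 42
C(27) + G(28) → 55
34 + 42 → 76
55 + 76 → 131
F's leaf is at depth 3, giving a 3-bit codeword.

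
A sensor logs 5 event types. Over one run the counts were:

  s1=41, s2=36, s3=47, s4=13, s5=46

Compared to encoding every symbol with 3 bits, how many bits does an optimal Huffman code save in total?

Fixed-length: 3 bits × 183 symbols = 549 bits.
Huffman merges:
combine s4(13), s2(36) → 49
combine s1(41), s5(46) → 87
combine s3(47), 49 → 96
combine 87, 96 → 183
Huffman total = 49 + 87 + 96 + 183 = 415 bits.
Saving = 549 − 415 = 134 bits.

134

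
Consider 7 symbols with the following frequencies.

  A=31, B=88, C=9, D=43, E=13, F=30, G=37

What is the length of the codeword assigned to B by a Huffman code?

2

Build the tree from the bottom:
combine C(9), E(13) → 22
combine 22, F(30) → 52
combine A(31), G(37) → 68
combine D(43), 52 → 95
combine 68, B(88) → 156
combine 95, 156 → 251
The subtree containing B is merged 2 times, so code length = 2.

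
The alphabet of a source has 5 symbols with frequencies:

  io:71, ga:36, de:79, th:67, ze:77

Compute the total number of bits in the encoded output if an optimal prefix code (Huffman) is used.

Greedily combine the two least-frequent nodes:
ga(36) + th(67) → 103
io(71) + ze(77) → 148
de(79) + 103 → 182
148 + 182 → 330
Total encoded bits = sum of merged weights = 103 + 148 + 182 + 330 = 763.

763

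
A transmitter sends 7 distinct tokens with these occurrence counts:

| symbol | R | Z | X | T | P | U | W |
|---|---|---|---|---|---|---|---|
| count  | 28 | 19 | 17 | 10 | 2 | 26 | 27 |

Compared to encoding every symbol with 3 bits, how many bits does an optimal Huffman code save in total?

43

Fixed-length: 3 bits × 129 symbols = 387 bits.
Huffman merges:
combine P(2), T(10) → 12
combine 12, X(17) → 29
combine Z(19), U(26) → 45
combine W(27), R(28) → 55
combine 29, 45 → 74
combine 55, 74 → 129
Huffman total = 12 + 29 + 45 + 55 + 74 + 129 = 344 bits.
Saving = 387 − 344 = 43 bits.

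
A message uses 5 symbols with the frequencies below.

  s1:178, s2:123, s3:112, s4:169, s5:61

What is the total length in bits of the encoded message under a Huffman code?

1459

Merge the two smallest weights repeatedly:
merge s5(61) and s3(112): 173
merge s2(123) and s4(169): 292
merge 173 and s1(178): 351
merge 292 and 351: 643
The encoded length is the sum of every internal node's weight: 173 + 292 + 351 + 643 = 1459 bits.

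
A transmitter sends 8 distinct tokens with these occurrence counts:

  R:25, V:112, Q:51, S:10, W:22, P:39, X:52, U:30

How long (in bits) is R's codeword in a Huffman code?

Build the tree from the bottom:
merge S(10) and W(22): 32
merge R(25) and U(30): 55
merge 32 and P(39): 71
merge Q(51) and X(52): 103
merge 55 and 71: 126
merge 103 and V(112): 215
merge 126 and 215: 341
R sits 3 levels below the root, so its codeword is 3 bits.

3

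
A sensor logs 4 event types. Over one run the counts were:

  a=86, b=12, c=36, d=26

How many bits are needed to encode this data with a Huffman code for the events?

272

Merge the two smallest weights repeatedly:
combine b(12), d(26) → 38
combine c(36), 38 → 74
combine 74, a(86) → 160
The encoded length is the sum of every internal node's weight: 38 + 74 + 160 = 272 bits.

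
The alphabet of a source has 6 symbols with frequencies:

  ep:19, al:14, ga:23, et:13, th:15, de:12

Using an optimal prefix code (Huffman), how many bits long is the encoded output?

246

Greedily combine the two least-frequent nodes:
de(12) + et(13) → 25
al(14) + th(15) → 29
ep(19) + ga(23) → 42
25 + 29 → 54
42 + 54 → 96
Each symbol's bit-cost is frequency × depth; summing gives 246 bits (equivalently 25 + 29 + 42 + 54 + 96).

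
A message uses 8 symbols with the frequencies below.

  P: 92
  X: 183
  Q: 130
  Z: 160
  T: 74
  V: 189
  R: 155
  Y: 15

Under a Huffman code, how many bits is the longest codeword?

Merge the two lowest-weight nodes at each step:
combine Y(15), T(74) → 89
combine 89, P(92) → 181
combine Q(130), R(155) → 285
combine Z(160), 181 → 341
combine X(183), V(189) → 372
combine 285, 341 → 626
combine 372, 626 → 998
Maximum depth reached is 5.

5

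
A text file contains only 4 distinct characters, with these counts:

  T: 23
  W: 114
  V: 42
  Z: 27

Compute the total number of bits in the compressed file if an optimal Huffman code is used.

Merge the two smallest weights repeatedly:
combine T(23), Z(27) → 50
combine V(42), 50 → 92
combine 92, W(114) → 206
Each symbol's bit-cost is frequency × depth; summing gives 348 bits (equivalently 50 + 92 + 206).

348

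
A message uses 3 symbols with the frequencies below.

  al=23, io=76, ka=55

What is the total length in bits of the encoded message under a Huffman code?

Build the Huffman tree bottom-up:
merge al(23) and ka(55): 78
merge io(76) and 78: 154
The encoded length is the sum of every internal node's weight: 78 + 154 = 232 bits.

232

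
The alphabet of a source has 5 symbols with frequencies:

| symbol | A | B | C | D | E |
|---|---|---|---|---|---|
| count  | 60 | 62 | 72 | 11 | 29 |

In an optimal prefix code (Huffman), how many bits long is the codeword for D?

Build the tree from the bottom:
combine D(11), E(29) → 40
combine 40, A(60) → 100
combine B(62), C(72) → 134
combine 100, 134 → 234
The subtree containing D is merged 3 times, so code length = 3.

3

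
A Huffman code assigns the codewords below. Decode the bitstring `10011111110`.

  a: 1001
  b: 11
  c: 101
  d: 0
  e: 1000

abbbd

Read left to right; each codeword is recognised as soon as it completes (prefix code):
  1001→a | 11→b | 11→b | 11→b | 0→d
Decoded message: abbbd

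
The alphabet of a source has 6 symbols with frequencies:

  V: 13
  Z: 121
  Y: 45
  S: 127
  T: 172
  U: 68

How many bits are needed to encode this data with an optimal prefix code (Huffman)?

Build the Huffman tree bottom-up:
V(13) + Y(45) → 58
58 + U(68) → 126
Z(121) + 126 → 247
S(127) + T(172) → 299
247 + 299 → 546
Total encoded bits = sum of merged weights = 58 + 126 + 247 + 299 + 546 = 1276.

1276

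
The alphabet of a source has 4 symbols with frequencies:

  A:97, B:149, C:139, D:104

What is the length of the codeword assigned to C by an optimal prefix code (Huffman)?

Repeatedly merge the two smallest:
A(97) + D(104) → 201
C(139) + B(149) → 288
201 + 288 → 489
C sits 2 levels below the root, so its codeword is 2 bits.

2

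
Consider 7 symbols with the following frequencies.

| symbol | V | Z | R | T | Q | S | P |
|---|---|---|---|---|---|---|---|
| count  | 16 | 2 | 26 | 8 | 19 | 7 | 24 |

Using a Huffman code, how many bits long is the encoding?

Merge the two smallest weights repeatedly:
combine Z(2), S(7) → 9
combine T(8), 9 → 17
combine V(16), 17 → 33
combine Q(19), P(24) → 43
combine R(26), 33 → 59
combine 43, 59 → 102
Each symbol's bit-cost is frequency × depth; summing gives 263 bits (equivalently 9 + 17 + 33 + 43 + 59 + 102).

263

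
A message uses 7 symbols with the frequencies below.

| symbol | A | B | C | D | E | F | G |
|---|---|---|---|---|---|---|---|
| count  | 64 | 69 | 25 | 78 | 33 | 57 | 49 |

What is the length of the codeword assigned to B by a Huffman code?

2

Repeatedly merge the two smallest:
C(25) + E(33) → 58
G(49) + F(57) → 106
58 + A(64) → 122
B(69) + D(78) → 147
106 + 122 → 228
147 + 228 → 375
The subtree containing B is merged 2 times, so code length = 2.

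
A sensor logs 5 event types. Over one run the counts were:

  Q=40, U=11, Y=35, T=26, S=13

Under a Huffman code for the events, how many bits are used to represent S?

3

Repeatedly merge the two smallest:
combine U(11), S(13) → 24
combine 24, T(26) → 50
combine Y(35), Q(40) → 75
combine 50, 75 → 125
The subtree containing S is merged 3 times, so code length = 3.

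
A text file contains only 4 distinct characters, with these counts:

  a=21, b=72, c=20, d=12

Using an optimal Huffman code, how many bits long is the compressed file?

Build the Huffman tree bottom-up:
combine d(12), c(20) → 32
combine a(21), 32 → 53
combine 53, b(72) → 125
Total encoded bits = sum of merged weights = 32 + 53 + 125 = 210.

210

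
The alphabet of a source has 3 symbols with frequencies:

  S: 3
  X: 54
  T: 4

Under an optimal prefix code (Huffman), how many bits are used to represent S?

Repeatedly merge the two smallest:
combine S(3), T(4) → 7
combine 7, X(54) → 61
The subtree containing S is merged 2 times, so code length = 2.

2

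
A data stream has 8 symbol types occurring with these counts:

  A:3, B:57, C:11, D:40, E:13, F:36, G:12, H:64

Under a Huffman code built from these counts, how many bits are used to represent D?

2

Repeatedly merge the two smallest:
combine A(3), C(11) → 14
combine G(12), E(13) → 25
combine 14, 25 → 39
combine F(36), 39 → 75
combine D(40), B(57) → 97
combine H(64), 75 → 139
combine 97, 139 → 236
D sits 2 levels below the root, so its codeword is 2 bits.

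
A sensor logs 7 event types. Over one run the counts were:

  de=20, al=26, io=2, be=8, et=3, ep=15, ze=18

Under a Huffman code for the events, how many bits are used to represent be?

Huffman merges, smallest pair first:
merge io(2) and et(3): 5
merge 5 and be(8): 13
merge 13 and ep(15): 28
merge ze(18) and de(20): 38
merge al(26) and 28: 54
merge 38 and 54: 92
be sits 4 levels below the root, so its codeword is 4 bits.

4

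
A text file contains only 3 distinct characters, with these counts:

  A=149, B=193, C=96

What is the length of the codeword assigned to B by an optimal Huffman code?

1

Build the tree from the bottom:
C(96) + A(149) → 245
B(193) + 245 → 438
B sits one level below the root: a 1-bit codeword.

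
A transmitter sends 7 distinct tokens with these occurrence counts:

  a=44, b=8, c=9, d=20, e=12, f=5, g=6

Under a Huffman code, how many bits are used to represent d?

3

Huffman merges, smallest pair first:
merge f(5) and g(6): 11
merge b(8) and c(9): 17
merge 11 and e(12): 23
merge 17 and d(20): 37
merge 23 and 37: 60
merge a(44) and 60: 104
The subtree containing d is merged 3 times, so code length = 3.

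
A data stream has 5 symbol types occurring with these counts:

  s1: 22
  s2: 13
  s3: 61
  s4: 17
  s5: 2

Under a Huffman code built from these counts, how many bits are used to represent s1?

2

Huffman merges, smallest pair first:
s5(2) + s2(13) → 15
15 + s4(17) → 32
s1(22) + 32 → 54
54 + s3(61) → 115
The subtree containing s1 is merged 2 times, so code length = 2.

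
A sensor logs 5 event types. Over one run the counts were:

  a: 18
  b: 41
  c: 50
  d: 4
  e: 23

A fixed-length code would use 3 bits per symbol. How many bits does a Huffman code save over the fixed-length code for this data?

119

Fixed-length: 3 bits × 136 symbols = 408 bits.
Huffman merges:
merge d(4) and a(18): 22
merge 22 and e(23): 45
merge b(41) and 45: 86
merge c(50) and 86: 136
Huffman total = 22 + 45 + 86 + 136 = 289 bits.
Saving = 408 − 289 = 119 bits.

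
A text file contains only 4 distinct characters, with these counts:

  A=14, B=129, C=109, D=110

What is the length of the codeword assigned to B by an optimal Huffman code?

Huffman merges, smallest pair first:
merge A(14) and C(109): 123
merge D(110) and 123: 233
merge B(129) and 233: 362
B sits one level below the root: a 1-bit codeword.

1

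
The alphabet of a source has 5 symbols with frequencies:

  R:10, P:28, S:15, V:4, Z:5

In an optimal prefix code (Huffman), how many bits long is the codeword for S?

Build the tree from the bottom:
combine V(4), Z(5) → 9
combine 9, R(10) → 19
combine S(15), 19 → 34
combine P(28), 34 → 62
S sits 2 levels below the root, so its codeword is 2 bits.

2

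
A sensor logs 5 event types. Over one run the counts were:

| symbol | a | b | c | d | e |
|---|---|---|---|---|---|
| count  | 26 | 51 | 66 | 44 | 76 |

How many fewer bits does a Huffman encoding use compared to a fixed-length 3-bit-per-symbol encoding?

Fixed-length: 3 bits × 263 symbols = 789 bits.
Huffman merges:
combine a(26), d(44) → 70
combine b(51), c(66) → 117
combine 70, e(76) → 146
combine 117, 146 → 263
Huffman total = 70 + 117 + 146 + 263 = 596 bits.
Saving = 789 − 596 = 193 bits.

193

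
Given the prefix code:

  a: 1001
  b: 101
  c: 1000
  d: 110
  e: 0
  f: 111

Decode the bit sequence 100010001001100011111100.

Read left to right; each codeword is recognised as soon as it completes (prefix code):
  1000→c | 1000→c | 1001→a | 1000→c | 111→f | 111→f | 0→e | 0→e
Decoded message: ccacffee

ccacffee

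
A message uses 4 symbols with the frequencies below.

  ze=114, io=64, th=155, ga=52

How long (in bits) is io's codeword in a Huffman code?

3

Repeatedly merge the two smallest:
merge ga(52) and io(64): 116
merge ze(114) and 116: 230
merge th(155) and 230: 385
io's leaf is at depth 3, giving a 3-bit codeword.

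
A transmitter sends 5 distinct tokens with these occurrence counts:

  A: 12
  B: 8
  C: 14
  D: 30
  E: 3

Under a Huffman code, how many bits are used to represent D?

1

Repeatedly merge the two smallest:
merge E(3) and B(8): 11
merge 11 and A(12): 23
merge C(14) and 23: 37
merge D(30) and 37: 67
D is a child of the root — depth 1, so its codeword is a single bit.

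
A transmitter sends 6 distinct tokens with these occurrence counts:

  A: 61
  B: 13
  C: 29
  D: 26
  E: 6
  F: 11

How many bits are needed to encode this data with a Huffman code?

333

Merge the two smallest weights repeatedly:
E(6) + F(11) → 17
B(13) + 17 → 30
D(26) + C(29) → 55
30 + 55 → 85
A(61) + 85 → 146
The encoded length is the sum of every internal node's weight: 17 + 30 + 55 + 85 + 146 = 333 bits.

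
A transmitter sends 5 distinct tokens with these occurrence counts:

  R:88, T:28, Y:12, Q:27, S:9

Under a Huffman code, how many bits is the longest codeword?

4

Merge the two lowest-weight nodes at each step:
combine S(9), Y(12) → 21
combine 21, Q(27) → 48
combine T(28), 48 → 76
combine 76, R(88) → 164
Maximum depth reached is 4.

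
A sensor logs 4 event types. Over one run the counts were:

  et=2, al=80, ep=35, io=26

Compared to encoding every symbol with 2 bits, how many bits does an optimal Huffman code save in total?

52

Fixed-length: 2 bits × 143 symbols = 286 bits.
Huffman merges:
combine et(2), io(26) → 28
combine 28, ep(35) → 63
combine 63, al(80) → 143
Huffman total = 28 + 63 + 143 = 234 bits.
Saving = 286 − 234 = 52 bits.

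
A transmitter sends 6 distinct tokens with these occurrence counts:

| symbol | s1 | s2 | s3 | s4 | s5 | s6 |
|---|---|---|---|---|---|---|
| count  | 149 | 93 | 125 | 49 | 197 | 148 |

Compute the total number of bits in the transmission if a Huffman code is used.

Greedily combine the two least-frequent nodes:
combine s4(49), s2(93) → 142
combine s3(125), 142 → 267
combine s6(148), s1(149) → 297
combine s5(197), 267 → 464
combine 297, 464 → 761
Total encoded bits = sum of merged weights = 142 + 267 + 297 + 464 + 761 = 1931.

1931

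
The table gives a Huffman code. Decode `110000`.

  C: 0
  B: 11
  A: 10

BCCCC

Read left to right; each codeword is recognised as soon as it completes (prefix code):
  11→B | 0→C | 0→C | 0→C | 0→C
Decoded message: BCCCC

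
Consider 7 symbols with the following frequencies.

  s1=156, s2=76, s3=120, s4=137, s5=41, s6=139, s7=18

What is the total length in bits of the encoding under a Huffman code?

1823

Greedily combine the two least-frequent nodes:
merge s7(18) and s5(41): 59
merge 59 and s2(76): 135
merge s3(120) and 135: 255
merge s4(137) and s6(139): 276
merge s1(156) and 255: 411
merge 276 and 411: 687
Each symbol's bit-cost is frequency × depth; summing gives 1823 bits (equivalently 59 + 135 + 255 + 276 + 411 + 687).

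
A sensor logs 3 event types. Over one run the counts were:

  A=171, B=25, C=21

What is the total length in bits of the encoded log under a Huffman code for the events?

Merge the two smallest weights repeatedly:
merge C(21) and B(25): 46
merge 46 and A(171): 217
Total encoded bits = sum of merged weights = 46 + 217 = 263.

263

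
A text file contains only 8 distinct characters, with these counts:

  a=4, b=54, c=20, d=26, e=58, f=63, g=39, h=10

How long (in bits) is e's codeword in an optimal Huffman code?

Huffman merges, smallest pair first:
a(4) + h(10) → 14
14 + c(20) → 34
d(26) + 34 → 60
g(39) + b(54) → 93
e(58) + 60 → 118
f(63) + 93 → 156
118 + 156 → 274
The subtree containing e is merged 2 times, so code length = 2.

2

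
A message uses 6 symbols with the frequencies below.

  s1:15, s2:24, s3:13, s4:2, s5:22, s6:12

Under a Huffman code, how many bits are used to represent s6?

4

Repeatedly merge the two smallest:
combine s4(2), s6(12) → 14
combine s3(13), 14 → 27
combine s1(15), s5(22) → 37
combine s2(24), 27 → 51
combine 37, 51 → 88
s6 sits 4 levels below the root, so its codeword is 4 bits.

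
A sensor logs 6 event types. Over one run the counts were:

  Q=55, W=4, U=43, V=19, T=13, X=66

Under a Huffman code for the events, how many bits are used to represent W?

4

Build the tree from the bottom:
merge W(4) and T(13): 17
merge 17 and V(19): 36
merge 36 and U(43): 79
merge Q(55) and X(66): 121
merge 79 and 121: 200
The subtree containing W is merged 4 times, so code length = 4.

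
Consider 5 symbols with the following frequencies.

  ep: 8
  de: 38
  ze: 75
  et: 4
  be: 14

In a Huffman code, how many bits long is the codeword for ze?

Build the tree from the bottom:
merge et(4) and ep(8): 12
merge 12 and be(14): 26
merge 26 and de(38): 64
merge 64 and ze(75): 139
ze sits one level below the root: a 1-bit codeword.

1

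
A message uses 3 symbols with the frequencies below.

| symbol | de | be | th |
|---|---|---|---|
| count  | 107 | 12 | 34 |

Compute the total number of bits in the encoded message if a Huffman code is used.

Greedily combine the two least-frequent nodes:
merge be(12) and th(34): 46
merge 46 and de(107): 153
The encoded length is the sum of every internal node's weight: 46 + 153 = 199 bits.

199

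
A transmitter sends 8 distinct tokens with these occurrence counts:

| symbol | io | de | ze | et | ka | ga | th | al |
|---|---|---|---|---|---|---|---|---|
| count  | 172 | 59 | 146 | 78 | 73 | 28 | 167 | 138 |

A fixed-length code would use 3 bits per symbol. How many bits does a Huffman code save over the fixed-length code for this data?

Fixed-length: 3 bits × 861 symbols = 2583 bits.
Huffman merges:
combine ga(28), de(59) → 87
combine ka(73), et(78) → 151
combine 87, al(138) → 225
combine ze(146), 151 → 297
combine th(167), io(172) → 339
combine 225, 297 → 522
combine 339, 522 → 861
Huffman total = 87 + 151 + 225 + 297 + 339 + 522 + 861 = 2482 bits.
Saving = 2583 − 2482 = 101 bits.

101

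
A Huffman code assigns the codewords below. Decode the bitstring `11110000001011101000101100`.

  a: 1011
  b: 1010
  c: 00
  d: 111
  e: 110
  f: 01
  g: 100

Read left to right; each codeword is recognised as soon as it completes (prefix code):
  111→d | 100→g | 00→c | 00→c | 1011→a | 1010→b | 00→c | 1011→a | 00→c
Decoded message: dgccabcac

dgccabcac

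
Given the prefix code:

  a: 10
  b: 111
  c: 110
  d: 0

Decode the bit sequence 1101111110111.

Read left to right; each codeword is recognised as soon as it completes (prefix code):
  110→c | 111→b | 111→b | 0→d | 111→b
Decoded message: cbbdb

cbbdb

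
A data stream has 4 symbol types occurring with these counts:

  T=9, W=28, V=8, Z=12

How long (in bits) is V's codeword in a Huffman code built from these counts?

3

Huffman merges, smallest pair first:
V(8) + T(9) → 17
Z(12) + 17 → 29
W(28) + 29 → 57
V's leaf is at depth 3, giving a 3-bit codeword.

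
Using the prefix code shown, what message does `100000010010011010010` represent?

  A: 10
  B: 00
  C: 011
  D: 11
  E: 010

ABBEECEE

Read left to right; each codeword is recognised as soon as it completes (prefix code):
  10→A | 00→B | 00→B | 010→E | 010→E | 011→C | 010→E | 010→E
Decoded message: ABBEECEE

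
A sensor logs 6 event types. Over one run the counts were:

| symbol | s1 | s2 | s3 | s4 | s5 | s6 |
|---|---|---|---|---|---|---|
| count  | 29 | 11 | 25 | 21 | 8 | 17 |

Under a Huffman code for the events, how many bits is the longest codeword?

Merge the two lowest-weight nodes at each step:
combine s5(8), s2(11) → 19
combine s6(17), 19 → 36
combine s4(21), s3(25) → 46
combine s1(29), 36 → 65
combine 46, 65 → 111
The first pair merged (s5, s2) ends up deepest, at depth 4.

4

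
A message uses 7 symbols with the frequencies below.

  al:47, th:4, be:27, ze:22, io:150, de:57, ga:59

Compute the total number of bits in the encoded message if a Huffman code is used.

Build the Huffman tree bottom-up:
merge th(4) and ze(22): 26
merge 26 and be(27): 53
merge al(47) and 53: 100
merge de(57) and ga(59): 116
merge 100 and 116: 216
merge io(150) and 216: 366
Each symbol's bit-cost is frequency × depth; summing gives 877 bits (equivalently 26 + 53 + 100 + 116 + 216 + 366).

877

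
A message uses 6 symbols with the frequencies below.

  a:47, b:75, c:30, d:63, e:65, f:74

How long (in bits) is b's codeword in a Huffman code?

Huffman merges, smallest pair first:
c(30) + a(47) → 77
d(63) + e(65) → 128
f(74) + b(75) → 149
77 + 128 → 205
149 + 205 → 354
b sits 2 levels below the root, so its codeword is 2 bits.

2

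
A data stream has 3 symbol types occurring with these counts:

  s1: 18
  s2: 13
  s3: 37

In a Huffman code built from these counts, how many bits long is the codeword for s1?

Build the tree from the bottom:
merge s2(13) and s1(18): 31
merge 31 and s3(37): 68
s1 sits 2 levels below the root, so its codeword is 2 bits.

2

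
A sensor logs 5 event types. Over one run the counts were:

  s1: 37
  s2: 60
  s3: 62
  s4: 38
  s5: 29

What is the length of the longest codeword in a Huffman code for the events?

Merge the two lowest-weight nodes at each step:
combine s5(29), s1(37) → 66
combine s4(38), s2(60) → 98
combine s3(62), 66 → 128
combine 98, 128 → 226
Maximum depth reached is 3.

3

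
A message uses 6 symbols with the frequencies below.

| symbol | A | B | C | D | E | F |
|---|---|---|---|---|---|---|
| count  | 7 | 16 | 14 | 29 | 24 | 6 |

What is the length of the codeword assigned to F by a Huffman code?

4

Huffman merges, smallest pair first:
merge F(6) and A(7): 13
merge 13 and C(14): 27
merge B(16) and E(24): 40
merge 27 and D(29): 56
merge 40 and 56: 96
The subtree containing F is merged 4 times, so code length = 4.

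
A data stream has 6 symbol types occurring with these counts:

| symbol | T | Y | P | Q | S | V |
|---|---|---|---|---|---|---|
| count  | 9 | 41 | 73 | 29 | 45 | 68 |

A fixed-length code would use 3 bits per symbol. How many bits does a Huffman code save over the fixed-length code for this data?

148

Fixed-length: 3 bits × 265 symbols = 795 bits.
Huffman merges:
combine T(9), Q(29) → 38
combine 38, Y(41) → 79
combine S(45), V(68) → 113
combine P(73), 79 → 152
combine 113, 152 → 265
Huffman total = 38 + 79 + 113 + 152 + 265 = 647 bits.
Saving = 795 − 647 = 148 bits.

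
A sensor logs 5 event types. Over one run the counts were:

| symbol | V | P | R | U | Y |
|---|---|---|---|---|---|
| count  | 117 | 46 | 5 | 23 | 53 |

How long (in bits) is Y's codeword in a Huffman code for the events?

Repeatedly merge the two smallest:
R(5) + U(23) → 28
28 + P(46) → 74
Y(53) + 74 → 127
V(117) + 127 → 244
Y's leaf is at depth 2, giving a 2-bit codeword.

2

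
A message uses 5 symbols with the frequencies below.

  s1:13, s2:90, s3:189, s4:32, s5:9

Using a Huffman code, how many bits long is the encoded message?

Greedily combine the two least-frequent nodes:
merge s5(9) and s1(13): 22
merge 22 and s4(32): 54
merge 54 and s2(90): 144
merge 144 and s3(189): 333
Each symbol's bit-cost is frequency × depth; summing gives 553 bits (equivalently 22 + 54 + 144 + 333).

553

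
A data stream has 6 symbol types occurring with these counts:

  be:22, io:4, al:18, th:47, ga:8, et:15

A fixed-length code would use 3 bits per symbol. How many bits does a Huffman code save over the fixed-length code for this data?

Fixed-length: 3 bits × 114 symbols = 342 bits.
Huffman merges:
combine io(4), ga(8) → 12
combine 12, et(15) → 27
combine al(18), be(22) → 40
combine 27, 40 → 67
combine th(47), 67 → 114
Huffman total = 12 + 27 + 40 + 67 + 114 = 260 bits.
Saving = 342 − 260 = 82 bits.

82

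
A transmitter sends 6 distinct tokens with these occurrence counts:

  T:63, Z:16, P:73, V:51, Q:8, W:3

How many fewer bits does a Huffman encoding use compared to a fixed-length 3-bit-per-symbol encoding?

176

Fixed-length: 3 bits × 214 symbols = 642 bits.
Huffman merges:
merge W(3) and Q(8): 11
merge 11 and Z(16): 27
merge 27 and V(51): 78
merge T(63) and P(73): 136
merge 78 and 136: 214
Huffman total = 11 + 27 + 78 + 136 + 214 = 466 bits.
Saving = 642 − 466 = 176 bits.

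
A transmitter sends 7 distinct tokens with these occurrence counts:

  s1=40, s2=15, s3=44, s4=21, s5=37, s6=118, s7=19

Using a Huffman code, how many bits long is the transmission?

Greedily combine the two least-frequent nodes:
s2(15) + s7(19) → 34
s4(21) + 34 → 55
s5(37) + s1(40) → 77
s3(44) + 55 → 99
77 + 99 → 176
s6(118) + 176 → 294
The encoded length is the sum of every internal node's weight: 34 + 55 + 77 + 99 + 176 + 294 = 735 bits.

735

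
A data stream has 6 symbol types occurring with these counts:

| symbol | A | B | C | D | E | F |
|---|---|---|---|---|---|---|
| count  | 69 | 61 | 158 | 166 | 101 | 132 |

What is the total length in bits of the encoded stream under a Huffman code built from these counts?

1735

Build the Huffman tree bottom-up:
B(61) + A(69) → 130
E(101) + 130 → 231
F(132) + C(158) → 290
D(166) + 231 → 397
290 + 397 → 687
The encoded length is the sum of every internal node's weight: 130 + 231 + 290 + 397 + 687 = 1735 bits.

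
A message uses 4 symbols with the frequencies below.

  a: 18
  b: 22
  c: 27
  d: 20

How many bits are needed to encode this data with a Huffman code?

174

Greedily combine the two least-frequent nodes:
a(18) + d(20) → 38
b(22) + c(27) → 49
38 + 49 → 87
Total encoded bits = sum of merged weights = 38 + 49 + 87 = 174.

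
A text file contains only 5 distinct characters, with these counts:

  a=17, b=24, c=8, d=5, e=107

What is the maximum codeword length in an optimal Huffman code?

Merge the two lowest-weight nodes at each step:
d(5) + c(8) → 13
13 + a(17) → 30
b(24) + 30 → 54
54 + e(107) → 161
The first pair merged (d, c) ends up deepest, at depth 4.

4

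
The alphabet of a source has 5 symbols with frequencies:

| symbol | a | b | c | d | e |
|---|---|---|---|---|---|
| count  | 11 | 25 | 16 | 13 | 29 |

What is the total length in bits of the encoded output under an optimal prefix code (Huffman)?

Greedily combine the two least-frequent nodes:
a(11) + d(13) → 24
c(16) + 24 → 40
b(25) + e(29) → 54
40 + 54 → 94
Each symbol's bit-cost is frequency × depth; summing gives 212 bits (equivalently 24 + 40 + 54 + 94).

212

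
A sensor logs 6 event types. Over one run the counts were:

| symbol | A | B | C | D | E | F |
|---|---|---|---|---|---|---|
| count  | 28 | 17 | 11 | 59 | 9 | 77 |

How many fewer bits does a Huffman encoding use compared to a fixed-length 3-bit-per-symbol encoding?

156

Fixed-length: 3 bits × 201 symbols = 603 bits.
Huffman merges:
merge E(9) and C(11): 20
merge B(17) and 20: 37
merge A(28) and 37: 65
merge D(59) and 65: 124
merge F(77) and 124: 201
Huffman total = 20 + 37 + 65 + 124 + 201 = 447 bits.
Saving = 603 − 447 = 156 bits.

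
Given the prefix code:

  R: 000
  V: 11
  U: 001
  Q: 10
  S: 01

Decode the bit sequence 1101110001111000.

VSVRVVR

Read left to right; each codeword is recognised as soon as it completes (prefix code):
  11→V | 01→S | 11→V | 000→R | 11→V | 11→V | 000→R
Decoded message: VSVRVVR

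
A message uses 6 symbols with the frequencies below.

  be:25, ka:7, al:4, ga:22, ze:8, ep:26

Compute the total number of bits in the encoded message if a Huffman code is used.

214

Build the Huffman tree bottom-up:
merge al(4) and ka(7): 11
merge ze(8) and 11: 19
merge 19 and ga(22): 41
merge be(25) and ep(26): 51
merge 41 and 51: 92
Each symbol's bit-cost is frequency × depth; summing gives 214 bits (equivalently 11 + 19 + 41 + 51 + 92).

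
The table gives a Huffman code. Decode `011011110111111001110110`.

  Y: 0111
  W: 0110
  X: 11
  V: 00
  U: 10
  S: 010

WXXYXUYW

Read left to right; each codeword is recognised as soon as it completes (prefix code):
  0110→W | 11→X | 11→X | 0111→Y | 11→X | 10→U | 0111→Y | 0110→W
Decoded message: WXXYXUYW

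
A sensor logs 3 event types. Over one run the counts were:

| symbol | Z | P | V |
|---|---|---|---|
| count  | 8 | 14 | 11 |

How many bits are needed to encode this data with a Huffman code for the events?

Merge the two smallest weights repeatedly:
combine Z(8), V(11) → 19
combine P(14), 19 → 33
Each symbol's bit-cost is frequency × depth; summing gives 52 bits (equivalently 19 + 33).

52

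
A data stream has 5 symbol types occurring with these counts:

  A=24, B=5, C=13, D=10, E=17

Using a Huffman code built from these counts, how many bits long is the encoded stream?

Merge the two smallest weights repeatedly:
B(5) + D(10) → 15
C(13) + 15 → 28
E(17) + A(24) → 41
28 + 41 → 69
The encoded length is the sum of every internal node's weight: 15 + 28 + 41 + 69 = 153 bits.

153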